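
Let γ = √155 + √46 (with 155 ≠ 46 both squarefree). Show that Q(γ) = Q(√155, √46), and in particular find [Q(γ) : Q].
[Q(γ) : Q] = 4 (equivalently, Q(γ) = Q(√155, √46))

Obviously Q(γ) ⊆ Q(√155, √46), and [Q(√155, √46):Q] = 4 (since 155, 46 are distinct squarefree integers > 1 with 7130 not a perfect square). To show equality we compute the minimal polynomial of γ. From γ = √155 + √46: γ^2 = 155 + 2√(7130) + 46 = 201 + 2√(7130), so γ^2 - 201 = 2√(7130); squaring, (γ^2 - 201)^2 = 4·7130, i.e. γ^4 - 402γ^2 + 40401 - 28520 = 0, i.e. γ^4 - 402γ^2 + 11881 = 0. So γ is a root of x^4 - 402x^2 + 11881. This polynomial is irreducible over Q: it has no rational root (each ±√155 ± √46 is irrational), and any factorization into two quadratics over Q would force √(7130) ∈ Q (pairing opposite roots) or √155, √46 ∈ Q (other pairings), all impossible. Hence [Q(γ):Q] = 4 = [Q(√155, √46):Q], so Q(γ) = Q(√155, √46).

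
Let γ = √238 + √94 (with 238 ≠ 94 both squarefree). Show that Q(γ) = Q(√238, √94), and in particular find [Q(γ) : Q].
[Q(γ) : Q] = 4 (equivalently, Q(γ) = Q(√238, √94))

Obviously Q(γ) ⊆ Q(√238, √94), and [Q(√238, √94):Q] = 4 (since 238, 94 are distinct squarefree integers > 1 with 22372 not a perfect square). To show equality we compute the minimal polynomial of γ. From γ = √238 + √94: γ^2 = 238 + 2√(22372) + 94 = 332 + 2√(22372), so γ^2 - 332 = 2√(22372); squaring, (γ^2 - 332)^2 = 4·22372, i.e. γ^4 - 664γ^2 + 110224 - 89488 = 0, i.e. γ^4 - 664γ^2 + 20736 = 0. So γ is a root of x^4 - 664x^2 + 20736. This polynomial is irreducible over Q: it has no rational root (each ±√238 ± √94 is irrational), and any factorization into two quadratics over Q would force √(22372) ∈ Q (pairing opposite roots) or √238, √94 ∈ Q (other pairings), all impossible. Hence [Q(γ):Q] = 4 = [Q(√238, √94):Q], so Q(γ) = Q(√238, √94).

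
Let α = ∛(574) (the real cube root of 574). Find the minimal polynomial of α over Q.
m_α(x) = x^3 - 574

α satisfies α^3 = 574, so x^3 - 574 annihilates α. By the rational root test, a rational root p/q (in lowest terms) of x^3 - 574 would satisfy p^3 = 574 q^3, forcing q = 1 and p^3 = 574; but 574 is not a perfect cube, contradiction. A monic cubic over Q with no rational root is irreducible (any nontrivial factorization would include a linear factor). Hence x^3 - 574 is the minimal polynomial of α, and in particular [Q(α):Q] = 3.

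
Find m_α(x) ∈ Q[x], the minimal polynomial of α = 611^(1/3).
m_α(x) = x^3 - 611

α satisfies α^3 = 611, so x^3 - 611 annihilates α. By the rational root test, a rational root p/q (in lowest terms) of x^3 - 611 would satisfy p^3 = 611 q^3, forcing q = 1 and p^3 = 611; but 611 is not a perfect cube, contradiction. A monic cubic over Q with no rational root is irreducible (any nontrivial factorization would include a linear factor). Hence x^3 - 611 is the minimal polynomial of α, and in particular [Q(α):Q] = 3.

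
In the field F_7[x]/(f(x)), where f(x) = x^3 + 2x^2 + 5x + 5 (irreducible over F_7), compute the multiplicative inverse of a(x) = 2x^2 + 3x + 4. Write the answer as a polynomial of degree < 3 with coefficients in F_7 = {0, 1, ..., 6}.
a(x)^(-1) ≡ 3x^2 + 3x + 4 (mod f(x))

Since f is irreducible over F_7, F_7[x]/(f) is a field and a(x) ≠ 0 has an inverse. Apply the extended Euclidean algorithm to f(x) and a(x) in F_7[x]: f(x) = (4x + 2)·a(x) + (4x + 4);  a(x) = (4x + 2)·(4x + 4) + (3). The last nonzero remainder is the constant 3 = gcd(f, a) in F_7. Back-substituting through the division chain expresses 3 = s(x)·a(x) + t(x)·f(x) with s(x) ≡ 2x^2 + 2x + 5 (mod f), so (2x^2 + 2x + 5)·a(x) ≡ 3 (mod f). Multiplying by 3^(-1) ≡ 5 in F_7 gives a(x)^(-1) ≡ 5·(2x^2 + 2x + 5) ≡ 3x^2 + 3x + 4 (mod f). Check: (2x^2 + 3x + 4)·(3x^2 + 3x + 4) = 6x^4 + x^3 + x^2 + 3x + 2 ≡ 1 (mod x^3 + 2x^2 + 5x + 5).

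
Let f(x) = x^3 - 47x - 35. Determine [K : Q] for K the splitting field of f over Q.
[K : Q] = 6

By the rational root test, any rational root of the monic integer polynomial f(x) = x^3 - 47x - 35 must be an integer dividing the constant term -35, i.e. one of ±{1, 5, 7, 35}. Evaluating: f(1) = -81, f(-1) = 11, f(5) = -145, f(-5) = 75, f(7) = -21, f(-7) = -49, f(35) = 41195, f(-35) = -41265; none is 0, so f has no rational root and is therefore irreducible over Q (a cubic with no linear factor over a field is irreducible). For an irreducible cubic, the Galois group is A_3 or S_3 according as the discriminant disc(f) = -4a^3 - 27b^2 = -4·(-47)^3 - 27·(-35)^2 = 382217 is or is not a square in Q. Here disc(f) = 382217 is not a perfect square in Q, so the Galois group of f over Q is not contained in A_3 and must be all of S_3. The splitting field has degree |S_3| = 6 over Q, so [K : Q] = 6.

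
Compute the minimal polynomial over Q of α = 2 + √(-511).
m_α(x) = x^2 - 4x + 515

From α - 2 = √(-511), squaring gives (α - 2)^2 = -511, i.e. α^2 - 4α + 4 = -511, so α^2 - 4α + 515 = 0. The discriminant of x^2 - 4x + 515 is (-4)^2 - 4·(515) = 16 - 2060 = -2044, and 4·(-511) is not a perfect square in Q since -511 is squarefree and ≠ 1. Hence x^2 - 4x + 515 is irreducible over Q and is the minimal polynomial of α.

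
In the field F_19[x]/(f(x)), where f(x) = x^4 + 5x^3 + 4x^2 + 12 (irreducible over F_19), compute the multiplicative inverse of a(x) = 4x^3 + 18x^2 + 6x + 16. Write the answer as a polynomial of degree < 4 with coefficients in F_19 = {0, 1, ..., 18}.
a(x)^(-1) ≡ 3x^3 + 4x^2 + 8x + 5 (mod f(x))

Since f is irreducible over F_19, F_19[x]/(f) is a field and a(x) ≠ 0 has an inverse. Apply the extended Euclidean algorithm to f(x) and a(x) in F_19[x]: f(x) = (5x + 12)·a(x) + (5x^2 + 10);  a(x) = (16x + 15)·(5x^2 + 10) + (17x + 18);  (5x^2 + 10) = (7x + 6)·(17x + 18) + (16). The last nonzero remainder is the constant 16 = gcd(f, a) in F_19. Back-substituting through the division chain expresses 16 = s(x)·a(x) + t(x)·f(x) with s(x) ≡ 10x^3 + 7x^2 + 14x + 4 (mod f), so (10x^3 + 7x^2 + 14x + 4)·a(x) ≡ 16 (mod f). Multiplying by 16^(-1) ≡ 6 in F_19 gives a(x)^(-1) ≡ 6·(10x^3 + 7x^2 + 14x + 4) ≡ 3x^3 + 4x^2 + 8x + 5 (mod f). Check: (4x^3 + 18x^2 + 6x + 16)·(3x^3 + 4x^2 + 8x + 5) = 12x^6 + 13x^5 + 8x^4 + 8x^3 + 12x^2 + 6x + 4 ≡ 1 (mod x^4 + 5x^3 + 4x^2 + 12).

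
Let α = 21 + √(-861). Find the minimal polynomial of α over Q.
m_α(x) = x^2 - 42x + 1302

From α - 21 = √(-861), squaring gives (α - 21)^2 = -861, i.e. α^2 - 42α + 441 = -861, so α^2 - 42α + 1302 = 0. The discriminant of x^2 - 42x + 1302 is (-42)^2 - 4·(1302) = 1764 - 5208 = -3444, and 4·(-861) is not a perfect square in Q since -861 is squarefree and ≠ 1. Hence x^2 - 42x + 1302 is irreducible over Q and is the minimal polynomial of α.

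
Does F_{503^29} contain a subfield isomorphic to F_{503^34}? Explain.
No: F_{503^34} is not a subfield of F_{503^29}

F_{p^m} embeds in F_{p^n} iff m | n. Here 34 ∤ 29 (since 29 = 0·34 + 29 with remainder 29 ≠ 0), so F_{503^34} is not a subfield of F_{503^29}. Equivalently: if it were, the tower law would give 34 = [F_{503^34}:F_503] dividing [F_{503^29}:F_503] = 29, contradiction.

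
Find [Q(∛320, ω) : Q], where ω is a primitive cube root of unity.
[Q(∛320, ω) : Q] = 6

[Q(∛320):Q] = 3 (min poly x^3 - 320, irreducible since 320 is not a perfect cube). [Q(ω):Q] = 2 (min poly x^2 + x + 1). Since Q(∛320) ⊂ R and ω ∉ R, we have ω ∉ Q(∛320), so x^2 + x + 1 remains irreducible over Q(∛320) and [Q(∛320, ω) : Q(∛320)] = 2. By the tower law, [Q(∛320, ω) : Q] = 3 · 2 = 6. (In fact Q(∛320, ω) is the splitting field of x^3 - 320 over Q.)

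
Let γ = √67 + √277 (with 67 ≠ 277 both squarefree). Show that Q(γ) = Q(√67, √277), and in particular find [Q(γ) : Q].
[Q(γ) : Q] = 4 (equivalently, Q(γ) = Q(√67, √277))

Obviously Q(γ) ⊆ Q(√67, √277), and [Q(√67, √277):Q] = 4 (since 67, 277 are distinct squarefree integers > 1 with 18559 not a perfect square). To show equality we compute the minimal polynomial of γ. From γ = √67 + √277: γ^2 = 67 + 2√(18559) + 277 = 344 + 2√(18559), so γ^2 - 344 = 2√(18559); squaring, (γ^2 - 344)^2 = 4·18559, i.e. γ^4 - 688γ^2 + 118336 - 74236 = 0, i.e. γ^4 - 688γ^2 + 44100 = 0. So γ is a root of x^4 - 688x^2 + 44100. This polynomial is irreducible over Q: it has no rational root (each ±√67 ± √277 is irrational), and any factorization into two quadratics over Q would force √(18559) ∈ Q (pairing opposite roots) or √67, √277 ∈ Q (other pairings), all impossible. Hence [Q(γ):Q] = 4 = [Q(√67, √277):Q], so Q(γ) = Q(√67, √277).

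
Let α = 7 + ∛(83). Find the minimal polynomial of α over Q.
m_α(x) = x^3 - 21x^2 + 147x - 426

Set β = α - 7 = ∛(83), so β^3 = 83. Then (α - 7)^3 - 83 = 0, i.e. α is a root of g(x) = (x - 7)^3 - 83 = x^3 - 21x^2 + 147x - 426. Since g(x) = h(x - 7) where h(x) = x^3 - 83, and h is irreducible over Q (because 83 is not a perfect cube, so h has no rational root, and a monic cubic with no rational root is irreducible), g is also irreducible (irreducibility is preserved under the substitution x → x - 7). Hence m_α(x) = x^3 - 21x^2 + 147x - 426.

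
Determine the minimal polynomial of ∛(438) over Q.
m_α(x) = x^3 - 438

α satisfies α^3 = 438, so x^3 - 438 annihilates α. By the rational root test, a rational root p/q (in lowest terms) of x^3 - 438 would satisfy p^3 = 438 q^3, forcing q = 1 and p^3 = 438; but 438 is not a perfect cube, contradiction. A monic cubic over Q with no rational root is irreducible (any nontrivial factorization would include a linear factor). Hence x^3 - 438 is the minimal polynomial of α, and in particular [Q(α):Q] = 3.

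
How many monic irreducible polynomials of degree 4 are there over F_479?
There are 13160735760 monic irreducible polynomials of degree 4 over F_479

Each element of F_{479^4} that lies in no proper subfield is a root of exactly one monic irreducible of degree 4 over F_479, and each such polynomial has 4 distinct roots in F_{479^4}. By Möbius inversion the count is N_479(4) = (1/4) Σ_{d|4} μ(4/d) · 479^d = (1/4)(μ(4)·479^1 + μ(2)·479^2 + μ(1)·479^4) = 52642943040/4 = 13160735760.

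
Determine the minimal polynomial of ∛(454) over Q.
m_α(x) = x^3 - 454

α satisfies α^3 = 454, so x^3 - 454 annihilates α. By the rational root test, a rational root p/q (in lowest terms) of x^3 - 454 would satisfy p^3 = 454 q^3, forcing q = 1 and p^3 = 454; but 454 is not a perfect cube, contradiction. A monic cubic over Q with no rational root is irreducible (any nontrivial factorization would include a linear factor). Hence x^3 - 454 is the minimal polynomial of α, and in particular [Q(α):Q] = 3.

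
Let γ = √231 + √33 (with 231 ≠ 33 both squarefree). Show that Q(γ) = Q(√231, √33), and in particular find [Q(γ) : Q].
[Q(γ) : Q] = 4 (equivalently, Q(γ) = Q(√231, √33))

Obviously Q(γ) ⊆ Q(√231, √33), and [Q(√231, √33):Q] = 4 (since 231, 33 are distinct squarefree integers > 1 with 7623 not a perfect square). To show equality we compute the minimal polynomial of γ. From γ = √231 + √33: γ^2 = 231 + 2√(7623) + 33 = 264 + 2√(7623), so γ^2 - 264 = 2√(7623); squaring, (γ^2 - 264)^2 = 4·7623, i.e. γ^4 - 528γ^2 + 69696 - 30492 = 0, i.e. γ^4 - 528γ^2 + 39204 = 0. So γ is a root of x^4 - 528x^2 + 39204. This polynomial is irreducible over Q: it has no rational root (each ±√231 ± √33 is irrational), and any factorization into two quadratics over Q would force √(7623) ∈ Q (pairing opposite roots) or √231, √33 ∈ Q (other pairings), all impossible. Hence [Q(γ):Q] = 4 = [Q(√231, √33):Q], so Q(γ) = Q(√231, √33).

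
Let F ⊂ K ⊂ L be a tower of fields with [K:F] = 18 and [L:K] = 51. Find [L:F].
[L:F] = 918

The tower law says that for any tower of field extensions F ⊂ K ⊂ L with finite degrees, [L:F] = [L:K] · [K:F]. Here this gives [L:F] = 51 · 18 = 918.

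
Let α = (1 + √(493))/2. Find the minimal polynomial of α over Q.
m_α(x) = x^2 - x - 123

From 2α - 1 = √(493), squaring gives (2α - 1)^2 = 493, i.e. 4α^2 - 4α + 1 = 493, so α^2 - α + (1 - 493)/4 = 0. Since 493 ≡ 1 (mod 4), (1 - 493)/4 = -123 ∈ Z. The polynomial x^2 - x - 123 has discriminant 1 - 4·(-123) = 493, which is not a perfect square in Q (d = 493 is squarefree and ≠ 1), so x^2 - x - 123 is irreducible over Q. It is the minimal polynomial of α.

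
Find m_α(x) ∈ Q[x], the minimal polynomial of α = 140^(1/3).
m_α(x) = x^3 - 140

α satisfies α^3 = 140, so x^3 - 140 annihilates α. By the rational root test, a rational root p/q (in lowest terms) of x^3 - 140 would satisfy p^3 = 140 q^3, forcing q = 1 and p^3 = 140; but 140 is not a perfect cube, contradiction. A monic cubic over Q with no rational root is irreducible (any nontrivial factorization would include a linear factor). Hence x^3 - 140 is the minimal polynomial of α, and in particular [Q(α):Q] = 3.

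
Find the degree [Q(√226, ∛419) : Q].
[Q(√226, ∛419) : Q] = 6

Let L = Q(√226, ∛419). Since Q(√226) ⊂ L and [Q(√226):Q] = 2, the tower law gives 2 | [L:Q]. Likewise Q(∛419) ⊂ L with [Q(∛419):Q] = 3 (because 419 is not a perfect cube), so 3 | [L:Q]. As gcd(2,3) = 1, [L:Q] is divisible by 6. Conversely L is generated over Q by √226 and ∛419, so [L:Q] ≤ 2·3 = 6. Therefore [Q(√226, ∛419) : Q] = 6.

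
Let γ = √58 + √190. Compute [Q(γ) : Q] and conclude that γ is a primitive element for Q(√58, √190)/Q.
[Q(γ) : Q] = 4 (equivalently, Q(γ) = Q(√58, √190))

Obviously Q(γ) ⊆ Q(√58, √190), and [Q(√58, √190):Q] = 4 (since 58, 190 are distinct squarefree integers > 1 with 11020 not a perfect square). To show equality we compute the minimal polynomial of γ. From γ = √58 + √190: γ^2 = 58 + 2√(11020) + 190 = 248 + 2√(11020), so γ^2 - 248 = 2√(11020); squaring, (γ^2 - 248)^2 = 4·11020, i.e. γ^4 - 496γ^2 + 61504 - 44080 = 0, i.e. γ^4 - 496γ^2 + 17424 = 0. So γ is a root of x^4 - 496x^2 + 17424. This polynomial is irreducible over Q: it has no rational root (each ±√58 ± √190 is irrational), and any factorization into two quadratics over Q would force √(11020) ∈ Q (pairing opposite roots) or √58, √190 ∈ Q (other pairings), all impossible. Hence [Q(γ):Q] = 4 = [Q(√58, √190):Q], so Q(γ) = Q(√58, √190).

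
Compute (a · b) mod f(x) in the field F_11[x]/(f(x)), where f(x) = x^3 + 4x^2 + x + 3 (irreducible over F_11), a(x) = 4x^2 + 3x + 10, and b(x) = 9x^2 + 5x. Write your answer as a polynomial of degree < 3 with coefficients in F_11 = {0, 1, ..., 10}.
a · b ≡ 6x^2 + 6x + 5 (mod f(x))

Multiply in F_11[x]: a(x)·b(x) = (4x^2 + 3x + 10)·(9x^2 + 5x) = 3x^4 + 3x^3 + 6x^2 + 6x. This has degree ≥ 3, so divide by f(x) over F_11: 3x^4 + 3x^3 + 6x^2 + 6x = (3x + 2)·(x^3 + 4x^2 + x + 3) + (6x^2 + 6x + 5). Hence a·b ≡ 6x^2 + 6x + 5 (mod f). (F_11[x]/(f) is a field with 11^3 = 1331 elements since f is irreducible of degree 3.)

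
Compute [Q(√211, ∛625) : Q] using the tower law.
[Q(√211, ∛625) : Q] = 6

Let L = Q(√211, ∛625). Since Q(√211) ⊂ L and [Q(√211):Q] = 2, the tower law gives 2 | [L:Q]. Likewise Q(∛625) ⊂ L with [Q(∛625):Q] = 3 (because 625 is not a perfect cube), so 3 | [L:Q]. As gcd(2,3) = 1, [L:Q] is divisible by 6. Conversely L is generated over Q by √211 and ∛625, so [L:Q] ≤ 2·3 = 6. Therefore [Q(√211, ∛625) : Q] = 6.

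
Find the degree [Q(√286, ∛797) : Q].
[Q(√286, ∛797) : Q] = 6

Let L = Q(√286, ∛797). Since Q(√286) ⊂ L and [Q(√286):Q] = 2, the tower law gives 2 | [L:Q]. Likewise Q(∛797) ⊂ L with [Q(∛797):Q] = 3 (because 797 is not a perfect cube), so 3 | [L:Q]. As gcd(2,3) = 1, [L:Q] is divisible by 6. Conversely L is generated over Q by √286 and ∛797, so [L:Q] ≤ 2·3 = 6. Therefore [Q(√286, ∛797) : Q] = 6.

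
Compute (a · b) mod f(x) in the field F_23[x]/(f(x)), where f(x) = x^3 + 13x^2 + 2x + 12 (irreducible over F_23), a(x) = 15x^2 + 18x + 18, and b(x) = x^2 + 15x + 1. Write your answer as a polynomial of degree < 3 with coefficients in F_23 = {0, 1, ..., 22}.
a · b ≡ 17x^2 + 12x + 17 (mod f(x))

Multiply in F_23[x]: a(x)·b(x) = (15x^2 + 18x + 18)·(x^2 + 15x + 1) = 15x^4 + 13x^3 + 4x^2 + 12x + 18. This has degree ≥ 3, so divide by f(x) over F_23: 15x^4 + 13x^3 + 4x^2 + 12x + 18 = (15x + 2)·(x^3 + 13x^2 + 2x + 12) + (17x^2 + 12x + 17). Hence a·b ≡ 17x^2 + 12x + 17 (mod f). (F_23[x]/(f) is a field with 23^3 = 12167 elements since f is irreducible of degree 3.)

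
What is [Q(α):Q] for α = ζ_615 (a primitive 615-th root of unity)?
[Q(α):Q] = 320

The minimal polynomial of ζ_615 over Q is the 615-th cyclotomic polynomial Φ_615(x), which is irreducible over Q and has degree φ(615) = 320. Hence [Q(α):Q] = φ(615) = 320.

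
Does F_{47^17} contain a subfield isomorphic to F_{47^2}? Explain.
No: F_{47^2} is not a subfield of F_{47^17}

F_{p^m} embeds in F_{p^n} iff m | n. Here 2 ∤ 17 (since 17 = 8·2 + 1 with remainder 1 ≠ 0), so F_{47^2} is not a subfield of F_{47^17}. Equivalently: if it were, the tower law would give 2 = [F_{47^2}:F_47] dividing [F_{47^17}:F_47] = 17, contradiction.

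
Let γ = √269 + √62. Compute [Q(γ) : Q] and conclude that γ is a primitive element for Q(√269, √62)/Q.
[Q(γ) : Q] = 4 (equivalently, Q(γ) = Q(√269, √62))

Obviously Q(γ) ⊆ Q(√269, √62), and [Q(√269, √62):Q] = 4 (since 269, 62 are distinct squarefree integers > 1 with 16678 not a perfect square). To show equality we compute the minimal polynomial of γ. From γ = √269 + √62: γ^2 = 269 + 2√(16678) + 62 = 331 + 2√(16678), so γ^2 - 331 = 2√(16678); squaring, (γ^2 - 331)^2 = 4·16678, i.e. γ^4 - 662γ^2 + 109561 - 66712 = 0, i.e. γ^4 - 662γ^2 + 42849 = 0. So γ is a root of x^4 - 662x^2 + 42849. This polynomial is irreducible over Q: it has no rational root (each ±√269 ± √62 is irrational), and any factorization into two quadratics over Q would force √(16678) ∈ Q (pairing opposite roots) or √269, √62 ∈ Q (other pairings), all impossible. Hence [Q(γ):Q] = 4 = [Q(√269, √62):Q], so Q(γ) = Q(√269, √62).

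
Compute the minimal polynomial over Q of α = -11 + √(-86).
m_α(x) = x^2 + 22x + 207

From α + 11 = √(-86), squaring gives (α + 11)^2 = -86, i.e. α^2 + 22α + 121 = -86, so α^2 + 22α + 207 = 0. The discriminant of x^2 + 22x + 207 is (22)^2 - 4·(207) = 484 - 828 = -344, and 4·(-86) is not a perfect square in Q since -86 is squarefree and ≠ 1. Hence x^2 + 22x + 207 is irreducible over Q and is the minimal polynomial of α.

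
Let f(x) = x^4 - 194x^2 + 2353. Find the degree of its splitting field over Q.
[K : Q] = 4

Solving the quadratic in x^2: x^2 = (194 ± √(194^2 - 4·2353))/2 = (194 ± √28224)/2 = (194 ± 168)/2, giving x^2 = 181 or x^2 = 13. So f(x) = (x^2 - 181)(x^2 - 13) and the roots of f are ±√181, ±√13. Hence the splitting field is K = Q(√181, √13). Since 181 and 13 are distinct squarefree integers > 1, their product 2353 is not a perfect square, so √13 ∉ Q(√181). By the tower law [K:Q] = [Q(√181,√13):Q(√181)] · [Q(√181):Q] = 2 · 2 = 4.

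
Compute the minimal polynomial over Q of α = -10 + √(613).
m_α(x) = x^2 + 20x - 513

From α + 10 = √(613), squaring gives (α + 10)^2 = 613, i.e. α^2 + 20α + 100 = 613, so α^2 + 20α - 513 = 0. The discriminant of x^2 + 20x - 513 is (20)^2 - 4·(-513) = 400 + 2052 = 2452, and 4·(613) is not a perfect square in Q since 613 is squarefree and ≠ 1. Hence x^2 + 20x - 513 is irreducible over Q and is the minimal polynomial of α.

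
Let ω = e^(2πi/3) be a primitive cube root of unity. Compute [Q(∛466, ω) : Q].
[Q(∛466, ω) : Q] = 6

[Q(∛466):Q] = 3 (min poly x^3 - 466, irreducible since 466 is not a perfect cube). [Q(ω):Q] = 2 (min poly x^2 + x + 1). Since Q(∛466) ⊂ R and ω ∉ R, we have ω ∉ Q(∛466), so x^2 + x + 1 remains irreducible over Q(∛466) and [Q(∛466, ω) : Q(∛466)] = 2. By the tower law, [Q(∛466, ω) : Q] = 3 · 2 = 6. (In fact Q(∛466, ω) is the splitting field of x^3 - 466 over Q.)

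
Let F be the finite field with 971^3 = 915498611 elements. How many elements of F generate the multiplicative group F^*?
There are φ(915498610) = 329951232 primitive elements

F_q^* is cyclic of order q - 1 = 915498610. A cyclic group of order m has exactly φ(m) generators. Here m = 915498610 = 2 · 5 · 13 · 79 · 97 · 919, so the number of primitive elements is φ(915498610) = 329951232.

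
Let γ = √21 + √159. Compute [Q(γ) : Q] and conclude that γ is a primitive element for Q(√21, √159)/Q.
[Q(γ) : Q] = 4 (equivalently, Q(γ) = Q(√21, √159))

Obviously Q(γ) ⊆ Q(√21, √159), and [Q(√21, √159):Q] = 4 (since 21, 159 are distinct squarefree integers > 1 with 3339 not a perfect square). To show equality we compute the minimal polynomial of γ. From γ = √21 + √159: γ^2 = 21 + 2√(3339) + 159 = 180 + 2√(3339), so γ^2 - 180 = 2√(3339); squaring, (γ^2 - 180)^2 = 4·3339, i.e. γ^4 - 360γ^2 + 32400 - 13356 = 0, i.e. γ^4 - 360γ^2 + 19044 = 0. So γ is a root of x^4 - 360x^2 + 19044. This polynomial is irreducible over Q: it has no rational root (each ±√21 ± √159 is irrational), and any factorization into two quadratics over Q would force √(3339) ∈ Q (pairing opposite roots) or √21, √159 ∈ Q (other pairings), all impossible. Hence [Q(γ):Q] = 4 = [Q(√21, √159):Q], so Q(γ) = Q(√21, √159).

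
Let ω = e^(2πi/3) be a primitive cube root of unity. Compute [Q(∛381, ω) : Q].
[Q(∛381, ω) : Q] = 6

[Q(∛381):Q] = 3 (min poly x^3 - 381, irreducible since 381 is not a perfect cube). [Q(ω):Q] = 2 (min poly x^2 + x + 1). Since Q(∛381) ⊂ R and ω ∉ R, we have ω ∉ Q(∛381), so x^2 + x + 1 remains irreducible over Q(∛381) and [Q(∛381, ω) : Q(∛381)] = 2. By the tower law, [Q(∛381, ω) : Q] = 3 · 2 = 6. (In fact Q(∛381, ω) is the splitting field of x^3 - 381 over Q.)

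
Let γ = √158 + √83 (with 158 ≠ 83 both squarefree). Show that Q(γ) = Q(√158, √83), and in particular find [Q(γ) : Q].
[Q(γ) : Q] = 4 (equivalently, Q(γ) = Q(√158, √83))

Obviously Q(γ) ⊆ Q(√158, √83), and [Q(√158, √83):Q] = 4 (since 158, 83 are distinct squarefree integers > 1 with 13114 not a perfect square). To show equality we compute the minimal polynomial of γ. From γ = √158 + √83: γ^2 = 158 + 2√(13114) + 83 = 241 + 2√(13114), so γ^2 - 241 = 2√(13114); squaring, (γ^2 - 241)^2 = 4·13114, i.e. γ^4 - 482γ^2 + 58081 - 52456 = 0, i.e. γ^4 - 482γ^2 + 5625 = 0. So γ is a root of x^4 - 482x^2 + 5625. This polynomial is irreducible over Q: it has no rational root (each ±√158 ± √83 is irrational), and any factorization into two quadratics over Q would force √(13114) ∈ Q (pairing opposite roots) or √158, √83 ∈ Q (other pairings), all impossible. Hence [Q(γ):Q] = 4 = [Q(√158, √83):Q], so Q(γ) = Q(√158, √83).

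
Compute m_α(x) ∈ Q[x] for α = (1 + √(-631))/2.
m_α(x) = x^2 - x + 158

From 2α - 1 = √(-631), squaring gives (2α - 1)^2 = -631, i.e. 4α^2 - 4α + 1 = -631, so α^2 - α + (1 + 631)/4 = 0. Since -631 ≡ 1 (mod 4), (1 + 631)/4 = 158 ∈ Z. The polynomial x^2 - x + 158 has discriminant 1 - 4·(158) = -631, which is not a perfect square in Q (d = -631 is squarefree and ≠ 1), so x^2 - x + 158 is irreducible over Q. It is the minimal polynomial of α.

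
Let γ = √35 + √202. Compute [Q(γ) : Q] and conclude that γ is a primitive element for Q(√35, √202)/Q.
[Q(γ) : Q] = 4 (equivalently, Q(γ) = Q(√35, √202))

Obviously Q(γ) ⊆ Q(√35, √202), and [Q(√35, √202):Q] = 4 (since 35, 202 are distinct squarefree integers > 1 with 7070 not a perfect square). To show equality we compute the minimal polynomial of γ. From γ = √35 + √202: γ^2 = 35 + 2√(7070) + 202 = 237 + 2√(7070), so γ^2 - 237 = 2√(7070); squaring, (γ^2 - 237)^2 = 4·7070, i.e. γ^4 - 474γ^2 + 56169 - 28280 = 0, i.e. γ^4 - 474γ^2 + 27889 = 0. So γ is a root of x^4 - 474x^2 + 27889. This polynomial is irreducible over Q: it has no rational root (each ±√35 ± √202 is irrational), and any factorization into two quadratics over Q would force √(7070) ∈ Q (pairing opposite roots) or √35, √202 ∈ Q (other pairings), all impossible. Hence [Q(γ):Q] = 4 = [Q(√35, √202):Q], so Q(γ) = Q(√35, √202).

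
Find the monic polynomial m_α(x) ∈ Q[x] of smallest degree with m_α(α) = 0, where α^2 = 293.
m_α(x) = x^2 - 293

α satisfies α^2 - 293 = 0, so x^2 - 293 annihilates α. Since d = 293 is squarefree and ≠ 1, it is not a perfect square in Q, so x^2 - 293 has no rational root and is therefore irreducible over Q (a degree-2 polynomial over a field is irreducible iff it has no root). Hence m_α(x) = x^2 - 293.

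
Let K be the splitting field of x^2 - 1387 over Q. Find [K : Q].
[K : Q] = 2

f(x) = x^2 - 1387 factors as (x - √1387)(x + √1387). The splitting field is K = Q(√1387). Since 1387 is squarefree and > 1, it is not a perfect square, so x^2 - 1387 is irreducible over Q and [Q(√1387) : Q] = 2. Hence [K : Q] = 2.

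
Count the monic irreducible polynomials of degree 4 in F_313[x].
There are 2399456748 monic irreducible polynomials of degree 4 over F_313

Each element of F_{313^4} that lies in no proper subfield is a root of exactly one monic irreducible of degree 4 over F_313, and each such polynomial has 4 distinct roots in F_{313^4}. By Möbius inversion the count is N_313(4) = (1/4) Σ_{d|4} μ(4/d) · 313^d = (1/4)(μ(4)·313^1 + μ(2)·313^2 + μ(1)·313^4) = 9597826992/4 = 2399456748.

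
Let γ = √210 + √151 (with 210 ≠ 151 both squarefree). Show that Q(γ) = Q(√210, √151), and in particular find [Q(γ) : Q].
[Q(γ) : Q] = 4 (equivalently, Q(γ) = Q(√210, √151))

Obviously Q(γ) ⊆ Q(√210, √151), and [Q(√210, √151):Q] = 4 (since 210, 151 are distinct squarefree integers > 1 with 31710 not a perfect square). To show equality we compute the minimal polynomial of γ. From γ = √210 + √151: γ^2 = 210 + 2√(31710) + 151 = 361 + 2√(31710), so γ^2 - 361 = 2√(31710); squaring, (γ^2 - 361)^2 = 4·31710, i.e. γ^4 - 722γ^2 + 130321 - 126840 = 0, i.e. γ^4 - 722γ^2 + 3481 = 0. So γ is a root of x^4 - 722x^2 + 3481. This polynomial is irreducible over Q: it has no rational root (each ±√210 ± √151 is irrational), and any factorization into two quadratics over Q would force √(31710) ∈ Q (pairing opposite roots) or √210, √151 ∈ Q (other pairings), all impossible. Hence [Q(γ):Q] = 4 = [Q(√210, √151):Q], so Q(γ) = Q(√210, √151).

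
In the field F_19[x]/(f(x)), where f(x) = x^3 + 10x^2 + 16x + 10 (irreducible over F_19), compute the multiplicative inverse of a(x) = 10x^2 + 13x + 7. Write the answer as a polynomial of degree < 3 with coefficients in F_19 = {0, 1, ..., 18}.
a(x)^(-1) ≡ 6x + 18 (mod f(x))

Since f is irreducible over F_19, F_19[x]/(f) is a field and a(x) ≠ 0 has an inverse. Apply the extended Euclidean algorithm to f(x) and a(x) in F_19[x]: f(x) = (2x + 6)·a(x) + (6). The last nonzero remainder is the constant 6 = gcd(f, a) in F_19. Back-substituting through the division chain expresses 6 = s(x)·a(x) + t(x)·f(x) with s(x) ≡ 17x + 13 (mod f), so (17x + 13)·a(x) ≡ 6 (mod f). Multiplying by 6^(-1) ≡ 16 in F_19 gives a(x)^(-1) ≡ 16·(17x + 13) ≡ 6x + 18 (mod f). Check: (10x^2 + 13x + 7)·(6x + 18) = 3x^3 + 11x^2 + 10x + 12 ≡ 1 (mod x^3 + 10x^2 + 16x + 10).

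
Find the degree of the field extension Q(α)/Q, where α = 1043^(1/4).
[Q(α):Q] = 4

α is a root of x^4 - 1043. By Eisenstein's criterion at the prime p = 7 (which divides the constant term 1043 but p^2 = 49 does not, since 1043 is squarefree), x^4 - 1043 is irreducible over Q. Hence [Q(α):Q] = 4.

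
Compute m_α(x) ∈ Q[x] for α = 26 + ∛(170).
m_α(x) = x^3 - 78x^2 + 2028x - 17746

Set β = α - 26 = ∛(170), so β^3 = 170. Then (α - 26)^3 - 170 = 0, i.e. α is a root of g(x) = (x - 26)^3 - 170 = x^3 - 78x^2 + 2028x - 17746. Since g(x) = h(x - 26) where h(x) = x^3 - 170, and h is irreducible over Q (because 170 is not a perfect cube, so h has no rational root, and a monic cubic with no rational root is irreducible), g is also irreducible (irreducibility is preserved under the substitution x → x - 26). Hence m_α(x) = x^3 - 78x^2 + 2028x - 17746.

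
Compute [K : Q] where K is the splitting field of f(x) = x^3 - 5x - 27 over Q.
[K : Q] = 6

By the rational root test, any rational root of the monic integer polynomial f(x) = x^3 - 5x - 27 must be an integer dividing the constant term -27, i.e. one of ±{1, 3, 9, 27}. Evaluating: f(1) = -31, f(-1) = -23, f(3) = -15, f(-3) = -39, f(9) = 657, f(-9) = -711, f(27) = 19521, f(-27) = -19575; none is 0, so f has no rational root and is therefore irreducible over Q (a cubic with no linear factor over a field is irreducible). For an irreducible cubic, the Galois group is A_3 or S_3 according as the discriminant disc(f) = -4a^3 - 27b^2 = -4·(-5)^3 - 27·(-27)^2 = -19183 is or is not a square in Q. Here disc(f) = -19183 is not a perfect square in Q, so the Galois group of f over Q is not contained in A_3 and must be all of S_3. The splitting field has degree |S_3| = 6 over Q, so [K : Q] = 6.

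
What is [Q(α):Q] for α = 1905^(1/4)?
[Q(α):Q] = 4

α is a root of x^4 - 1905. By Eisenstein's criterion at the prime p = 3 (which divides the constant term 1905 but p^2 = 9 does not, since 1905 is squarefree), x^4 - 1905 is irreducible over Q. Hence [Q(α):Q] = 4.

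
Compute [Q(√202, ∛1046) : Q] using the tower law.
[Q(√202, ∛1046) : Q] = 6

Let L = Q(√202, ∛1046). Since Q(√202) ⊂ L and [Q(√202):Q] = 2, the tower law gives 2 | [L:Q]. Likewise Q(∛1046) ⊂ L with [Q(∛1046):Q] = 3 (because 1046 is not a perfect cube), so 3 | [L:Q]. As gcd(2,3) = 1, [L:Q] is divisible by 6. Conversely L is generated over Q by √202 and ∛1046, so [L:Q] ≤ 2·3 = 6. Therefore [Q(√202, ∛1046) : Q] = 6.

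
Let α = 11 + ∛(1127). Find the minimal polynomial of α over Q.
m_α(x) = x^3 - 33x^2 + 363x - 2458

Set β = α - 11 = ∛(1127), so β^3 = 1127. Then (α - 11)^3 - 1127 = 0, i.e. α is a root of g(x) = (x - 11)^3 - 1127 = x^3 - 33x^2 + 363x - 2458. Since g(x) = h(x - 11) where h(x) = x^3 - 1127, and h is irreducible over Q (because 1127 is not a perfect cube, so h has no rational root, and a monic cubic with no rational root is irreducible), g is also irreducible (irreducibility is preserved under the substitution x → x - 11). Hence m_α(x) = x^3 - 33x^2 + 363x - 2458.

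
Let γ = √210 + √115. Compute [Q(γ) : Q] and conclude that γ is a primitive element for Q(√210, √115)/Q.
[Q(γ) : Q] = 4 (equivalently, Q(γ) = Q(√210, √115))

Obviously Q(γ) ⊆ Q(√210, √115), and [Q(√210, √115):Q] = 4 (since 210, 115 are distinct squarefree integers > 1 with 24150 not a perfect square). To show equality we compute the minimal polynomial of γ. From γ = √210 + √115: γ^2 = 210 + 2√(24150) + 115 = 325 + 2√(24150), so γ^2 - 325 = 2√(24150); squaring, (γ^2 - 325)^2 = 4·24150, i.e. γ^4 - 650γ^2 + 105625 - 96600 = 0, i.e. γ^4 - 650γ^2 + 9025 = 0. So γ is a root of x^4 - 650x^2 + 9025. This polynomial is irreducible over Q: it has no rational root (each ±√210 ± √115 is irrational), and any factorization into two quadratics over Q would force √(24150) ∈ Q (pairing opposite roots) or √210, √115 ∈ Q (other pairings), all impossible. Hence [Q(γ):Q] = 4 = [Q(√210, √115):Q], so Q(γ) = Q(√210, √115).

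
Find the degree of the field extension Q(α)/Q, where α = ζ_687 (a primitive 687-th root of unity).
[Q(α):Q] = 456

The minimal polynomial of ζ_687 over Q is the 687-th cyclotomic polynomial Φ_687(x), which is irreducible over Q and has degree φ(687) = 456. Hence [Q(α):Q] = φ(687) = 456.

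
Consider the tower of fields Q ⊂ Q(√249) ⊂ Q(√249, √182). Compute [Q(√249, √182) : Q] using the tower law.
[Q(√249, √182) : Q] = 4

[Q(√249):Q] = 2 (min poly x^2 - 249, irreducible since 249 is squarefree > 1). For the top step, suppose √182 ∈ Q(√249), say √182 = c + d√249 with c, d ∈ Q. Squaring: 182 = c^2 + 249d^2 + 2cd√249. Since √249 ∉ Q this forces 2cd = 0. If d = 0 then √182 = c ∈ Q, contradicting 182 squarefree > 1. If c = 0 then 182 = 249d^2, so 249·182 = (249d)^2 is a perfect square in Q — but 249·182 = 45318 is not a perfect square (since 249 and 182 are distinct squarefree integers). Contradiction. Hence √182 ∉ Q(√249), so x^2 - 182 stays irreducible over Q(√249) and [Q(√249, √182) : Q(√249)] = 2. By the tower law, [Q(√249, √182) : Q] = 2 · 2 = 4.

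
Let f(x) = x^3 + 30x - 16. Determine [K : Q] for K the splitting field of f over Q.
[K : Q] = 6

By the rational root test, any rational root of the monic integer polynomial f(x) = x^3 + 30x - 16 must be an integer dividing the constant term -16, i.e. one of ±{1, 2, 4, 8, 16}. Evaluating: f(1) = 15, f(-1) = -47, f(2) = 52, f(-2) = -84, f(4) = 168, f(-4) = -200, f(8) = 736, f(-8) = -768, f(16) = 4560, f(-16) = -4592; none is 0, so f has no rational root and is therefore irreducible over Q (a cubic with no linear factor over a field is irreducible). For an irreducible cubic, the Galois group is A_3 or S_3 according as the discriminant disc(f) = -4a^3 - 27b^2 = -4·(30)^3 - 27·(-16)^2 = -114912 is or is not a square in Q. Here disc(f) = -114912 is not a perfect square in Q, so the Galois group of f over Q is not contained in A_3 and must be all of S_3. The splitting field has degree |S_3| = 6 over Q, so [K : Q] = 6.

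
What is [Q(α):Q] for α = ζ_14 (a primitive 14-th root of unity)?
[Q(α):Q] = 6

The minimal polynomial of ζ_14 over Q is the 14-th cyclotomic polynomial Φ_14(x), which is irreducible over Q and has degree φ(14) = 6. Hence [Q(α):Q] = φ(14) = 6.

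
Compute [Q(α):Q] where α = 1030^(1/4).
[Q(α):Q] = 4

α is a root of x^4 - 1030. By Eisenstein's criterion at the prime p = 2 (which divides the constant term 1030 but p^2 = 4 does not, since 1030 is squarefree), x^4 - 1030 is irreducible over Q. Hence [Q(α):Q] = 4.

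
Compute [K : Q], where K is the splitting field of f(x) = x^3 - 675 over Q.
[K : Q] = 6

The roots of x^3 - 675 are ∛675, ω∛675, ω^2∛675 where ω = e^(2πi/3) is a primitive cube root of unity, so K = Q(∛675, ω). Now [Q(∛675):Q] = 3 (since 675 is not a perfect cube, x^3 - 675 is irreducible) and [Q(ω):Q] = 2. Both 2 and 3 divide [K:Q], and [K:Q] ≤ 3·2 = 6, so [K:Q] = 6. (Equivalently: Q(∛675) ⊂ R but ω ∉ R, so [K : Q(∛675)] = 2.)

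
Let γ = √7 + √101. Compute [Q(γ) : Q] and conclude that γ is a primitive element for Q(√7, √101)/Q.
[Q(γ) : Q] = 4 (equivalently, Q(γ) = Q(√7, √101))

Obviously Q(γ) ⊆ Q(√7, √101), and [Q(√7, √101):Q] = 4 (since 7, 101 are distinct squarefree integers > 1 with 707 not a perfect square). To show equality we compute the minimal polynomial of γ. From γ = √7 + √101: γ^2 = 7 + 2√(707) + 101 = 108 + 2√(707), so γ^2 - 108 = 2√(707); squaring, (γ^2 - 108)^2 = 4·707, i.e. γ^4 - 216γ^2 + 11664 - 2828 = 0, i.e. γ^4 - 216γ^2 + 8836 = 0. So γ is a root of x^4 - 216x^2 + 8836. This polynomial is irreducible over Q: it has no rational root (each ±√7 ± √101 is irrational), and any factorization into two quadratics over Q would force √(707) ∈ Q (pairing opposite roots) or √7, √101 ∈ Q (other pairings), all impossible. Hence [Q(γ):Q] = 4 = [Q(√7, √101):Q], so Q(γ) = Q(√7, √101).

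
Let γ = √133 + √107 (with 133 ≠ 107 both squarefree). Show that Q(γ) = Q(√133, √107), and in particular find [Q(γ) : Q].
[Q(γ) : Q] = 4 (equivalently, Q(γ) = Q(√133, √107))

Obviously Q(γ) ⊆ Q(√133, √107), and [Q(√133, √107):Q] = 4 (since 133, 107 are distinct squarefree integers > 1 with 14231 not a perfect square). To show equality we compute the minimal polynomial of γ. From γ = √133 + √107: γ^2 = 133 + 2√(14231) + 107 = 240 + 2√(14231), so γ^2 - 240 = 2√(14231); squaring, (γ^2 - 240)^2 = 4·14231, i.e. γ^4 - 480γ^2 + 57600 - 56924 = 0, i.e. γ^4 - 480γ^2 + 676 = 0. So γ is a root of x^4 - 480x^2 + 676. This polynomial is irreducible over Q: it has no rational root (each ±√133 ± √107 is irrational), and any factorization into two quadratics over Q would force √(14231) ∈ Q (pairing opposite roots) or √133, √107 ∈ Q (other pairings), all impossible. Hence [Q(γ):Q] = 4 = [Q(√133, √107):Q], so Q(γ) = Q(√133, √107).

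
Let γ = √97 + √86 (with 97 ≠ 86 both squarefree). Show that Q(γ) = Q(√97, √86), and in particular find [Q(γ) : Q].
[Q(γ) : Q] = 4 (equivalently, Q(γ) = Q(√97, √86))

Obviously Q(γ) ⊆ Q(√97, √86), and [Q(√97, √86):Q] = 4 (since 97, 86 are distinct squarefree integers > 1 with 8342 not a perfect square). To show equality we compute the minimal polynomial of γ. From γ = √97 + √86: γ^2 = 97 + 2√(8342) + 86 = 183 + 2√(8342), so γ^2 - 183 = 2√(8342); squaring, (γ^2 - 183)^2 = 4·8342, i.e. γ^4 - 366γ^2 + 33489 - 33368 = 0, i.e. γ^4 - 366γ^2 + 121 = 0. So γ is a root of x^4 - 366x^2 + 121. This polynomial is irreducible over Q: it has no rational root (each ±√97 ± √86 is irrational), and any factorization into two quadratics over Q would force √(8342) ∈ Q (pairing opposite roots) or √97, √86 ∈ Q (other pairings), all impossible. Hence [Q(γ):Q] = 4 = [Q(√97, √86):Q], so Q(γ) = Q(√97, √86).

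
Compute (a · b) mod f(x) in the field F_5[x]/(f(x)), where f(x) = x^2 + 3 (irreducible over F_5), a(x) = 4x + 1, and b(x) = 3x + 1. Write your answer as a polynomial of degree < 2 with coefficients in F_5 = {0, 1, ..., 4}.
a · b ≡ 2x (mod f(x))

Multiply in F_5[x]: a(x)·b(x) = (4x + 1)·(3x + 1) = 2x^2 + 2x + 1. This has degree ≥ 2, so divide by f(x) over F_5: 2x^2 + 2x + 1 = (2)·(x^2 + 3) + (2x). Hence a·b ≡ 2x (mod f). (F_5[x]/(f) is a field with 5^2 = 25 elements since f is irreducible of degree 2.)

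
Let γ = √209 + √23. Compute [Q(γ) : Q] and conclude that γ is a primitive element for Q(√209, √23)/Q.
[Q(γ) : Q] = 4 (equivalently, Q(γ) = Q(√209, √23))

Obviously Q(γ) ⊆ Q(√209, √23), and [Q(√209, √23):Q] = 4 (since 209, 23 are distinct squarefree integers > 1 with 4807 not a perfect square). To show equality we compute the minimal polynomial of γ. From γ = √209 + √23: γ^2 = 209 + 2√(4807) + 23 = 232 + 2√(4807), so γ^2 - 232 = 2√(4807); squaring, (γ^2 - 232)^2 = 4·4807, i.e. γ^4 - 464γ^2 + 53824 - 19228 = 0, i.e. γ^4 - 464γ^2 + 34596 = 0. So γ is a root of x^4 - 464x^2 + 34596. This polynomial is irreducible over Q: it has no rational root (each ±√209 ± √23 is irrational), and any factorization into two quadratics over Q would force √(4807) ∈ Q (pairing opposite roots) or √209, √23 ∈ Q (other pairings), all impossible. Hence [Q(γ):Q] = 4 = [Q(√209, √23):Q], so Q(γ) = Q(√209, √23).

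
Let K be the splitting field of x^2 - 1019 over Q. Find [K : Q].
[K : Q] = 2

f(x) = x^2 - 1019 factors as (x - √1019)(x + √1019). The splitting field is K = Q(√1019). Since 1019 is squarefree and > 1, it is not a perfect square, so x^2 - 1019 is irreducible over Q and [Q(√1019) : Q] = 2. Hence [K : Q] = 2.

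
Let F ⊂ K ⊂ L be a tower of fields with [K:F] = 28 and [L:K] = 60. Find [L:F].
[L:F] = 1680

The tower law says that for any tower of field extensions F ⊂ K ⊂ L with finite degrees, [L:F] = [L:K] · [K:F]. Here this gives [L:F] = 60 · 28 = 1680.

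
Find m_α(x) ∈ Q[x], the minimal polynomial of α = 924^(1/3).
m_α(x) = x^3 - 924

α satisfies α^3 = 924, so x^3 - 924 annihilates α. By the rational root test, a rational root p/q (in lowest terms) of x^3 - 924 would satisfy p^3 = 924 q^3, forcing q = 1 and p^3 = 924; but 924 is not a perfect cube, contradiction. A monic cubic over Q with no rational root is irreducible (any nontrivial factorization would include a linear factor). Hence x^3 - 924 is the minimal polynomial of α, and in particular [Q(α):Q] = 3.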